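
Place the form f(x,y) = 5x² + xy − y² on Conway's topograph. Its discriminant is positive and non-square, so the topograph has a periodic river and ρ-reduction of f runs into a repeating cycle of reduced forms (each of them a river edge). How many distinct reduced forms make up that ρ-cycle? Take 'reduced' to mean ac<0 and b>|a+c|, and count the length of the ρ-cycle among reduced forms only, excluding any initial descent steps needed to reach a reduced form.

D = 21, ⌊√D⌋ = 4
descent: ρ → (-1,3,3)  [lands on river]
river: ρ → (3,3,-1)
ρ-cycle length = 2 (tail of 1 descent step not counted)

2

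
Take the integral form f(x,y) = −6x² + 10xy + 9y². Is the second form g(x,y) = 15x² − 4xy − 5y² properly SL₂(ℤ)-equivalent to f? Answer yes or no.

D₁ = 316, D₂ = 316
river cycle of f (length 6): (9, 8, -7), (-7, 6, 10), (10, 14, -3), (-3, 16, 5), (5, 14, -6), (-6, 10, 9)
river cycle of g (length 6): (-5, 14, 6), (6, 10, -9), (-9, 8, 7), (7, 6, -10), (-10, 14, 3), (3, 16, -5)
cycles differ ⇒ inequivalent

no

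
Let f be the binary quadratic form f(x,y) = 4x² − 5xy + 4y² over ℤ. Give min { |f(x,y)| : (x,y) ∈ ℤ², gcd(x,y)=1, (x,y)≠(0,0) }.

translate: b→3 (≡-5 mod 8), so (4,-5,4)→(4,3,3)
flip: (4,3,3)→(3,-3,4)
translate: b→3 (≡-3 mod 6), so (3,-3,4)→(3,3,4)
reduced (well bottom): (3,3,4) with a≤c, −a<b≤a
well minimum = a = 3

3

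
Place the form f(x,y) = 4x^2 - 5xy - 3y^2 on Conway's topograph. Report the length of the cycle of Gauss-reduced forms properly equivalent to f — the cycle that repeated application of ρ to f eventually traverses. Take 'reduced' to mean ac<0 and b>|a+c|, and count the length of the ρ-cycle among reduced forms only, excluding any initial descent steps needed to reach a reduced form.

D = 73, ⌊√D⌋ = 8
descent: ρ → (-3,5,4)  [lands on river]
river: ρ → (4,3,-4)
river: ρ → (-4,5,3)
river: ρ → (3,7,-2)
river: ρ → (-2,5,6)
river: ρ → (6,7,-1)
river: ρ → (-1,7,6)
river: ρ → (6,5,-2)
river: ρ → (-2,7,3)
river: ρ → (3,5,-4)
river: ρ → (-4,3,4)
river: ρ → (4,5,-3)
river: ρ → (-3,7,2)
river: ρ → (2,5,-6)
river: ρ → (-6,7,1)
river: ρ → (1,7,-6)
river: ρ → (-6,5,2)
river: ρ → (2,7,-3)
ρ-cycle length = 18 (tail of 1 descent step not counted)

18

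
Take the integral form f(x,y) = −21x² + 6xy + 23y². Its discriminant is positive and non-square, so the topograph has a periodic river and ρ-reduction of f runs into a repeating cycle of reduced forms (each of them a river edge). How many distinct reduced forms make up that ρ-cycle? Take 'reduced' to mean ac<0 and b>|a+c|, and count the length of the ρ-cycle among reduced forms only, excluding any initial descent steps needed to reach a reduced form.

D = 1968, ⌊√D⌋ = 44
river: ρ → (23,40,-4)
river: ρ → (-4,40,23)
river: ρ → (23,6,-21)
river: ρ → (-21,36,8)
river: ρ → (8,44,-1)
river: ρ → (-1,44,8)
river: ρ → (8,36,-21)
river: ρ → (-21,6,23)
ρ-cycle length = 8 (tail of 0 descent steps not counted)

8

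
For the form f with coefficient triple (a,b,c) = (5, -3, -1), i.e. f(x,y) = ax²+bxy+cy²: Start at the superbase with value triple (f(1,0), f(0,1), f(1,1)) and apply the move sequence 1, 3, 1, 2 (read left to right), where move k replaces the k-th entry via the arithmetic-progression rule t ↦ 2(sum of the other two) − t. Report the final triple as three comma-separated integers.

start (5,-1,1) = (f(1,0),f(0,1),f(1,1))
replace slot 1: 2·((-1)+1) − 5 = -5 → (-5,-1,1)
replace slot 3: 2·((-5)+(-1)) − 1 = -13 → (-5,-1,-13)
replace slot 1: 2·((-1)+(-13)) − (-5) = -23 → (-23,-1,-13)
replace slot 2: 2·((-23)+(-13)) − (-1) = -71 → (-23,-71,-13)

-23,-71,-13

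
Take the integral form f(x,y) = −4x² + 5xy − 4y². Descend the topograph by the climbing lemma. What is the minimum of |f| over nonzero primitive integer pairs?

translate: b→3 (≡-5 mod 8), so (4,-5,4)→(4,3,3)
flip: (4,3,3)→(3,-3,4)
translate: b→3 (≡-3 mod 6), so (3,-3,4)→(3,3,4)
reduced (well bottom): (3,3,4) with a≤c, −a<b≤a
well minimum |f| = |-3| = 3 (negative-definite)

3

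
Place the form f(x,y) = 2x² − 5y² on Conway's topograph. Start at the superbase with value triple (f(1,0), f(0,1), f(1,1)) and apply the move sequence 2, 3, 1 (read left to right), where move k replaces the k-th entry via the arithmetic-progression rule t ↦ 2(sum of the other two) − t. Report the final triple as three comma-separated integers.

start (2,-5,-3) = (f(1,0),f(0,1),f(1,1))
replace slot 2: 2·(2+(-3)) − (-5) = 3 → (2,3,-3)
replace slot 3: 2·(2+3) − (-3) = 13 → (2,3,13)
replace slot 1: 2·(3+13) − 2 = 30 → (30,3,13)

30,3,13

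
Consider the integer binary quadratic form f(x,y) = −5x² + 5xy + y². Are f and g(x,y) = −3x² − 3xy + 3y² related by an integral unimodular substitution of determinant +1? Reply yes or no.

D₁ = 45, D₂ = 45
river cycle of f (length 2): (1, 5, -5), (-5, 5, 1)
river cycle of g (length 2): (3, 3, -3), (-3, 3, 3)
cycles differ ⇒ inequivalent

no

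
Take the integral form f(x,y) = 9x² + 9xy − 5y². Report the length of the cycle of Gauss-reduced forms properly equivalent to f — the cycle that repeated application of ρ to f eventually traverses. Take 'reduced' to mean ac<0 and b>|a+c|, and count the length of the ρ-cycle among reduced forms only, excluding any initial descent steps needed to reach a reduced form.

D = 261, ⌊√D⌋ = 16
river: ρ → (-5,11,7)
river: ρ → (7,3,-9)
river: ρ → (-9,15,1)
river: ρ → (1,15,-9)
river: ρ → (-9,3,7)
river: ρ → (7,11,-5)
river: ρ → (-5,9,9)
river: ρ → (9,9,-5)
ρ-cycle length = 8 (tail of 0 descent steps not counted)

8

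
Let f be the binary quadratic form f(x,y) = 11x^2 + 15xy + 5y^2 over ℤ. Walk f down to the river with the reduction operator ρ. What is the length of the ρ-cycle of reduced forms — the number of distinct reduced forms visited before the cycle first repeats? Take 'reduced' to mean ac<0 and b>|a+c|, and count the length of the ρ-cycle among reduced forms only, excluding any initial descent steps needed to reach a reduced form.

D = 5, ⌊√D⌋ = 2
descent: ρ → (5,5,1)
descent: ρ → (1,1,-1)  [lands on river]
river: ρ → (-1,1,1)
ρ-cycle length = 2 (tail of 2 descent steps not counted)

2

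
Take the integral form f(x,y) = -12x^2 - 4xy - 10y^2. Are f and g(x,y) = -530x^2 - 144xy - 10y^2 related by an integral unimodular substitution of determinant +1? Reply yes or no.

D₁ = -464, D₂ = -464
f is negative-definite; reduce −f:
−f: flip: (12,4,10)→(10,-4,12)
−f: reduced (well bottom): (10,-4,12) with a≤c, −a<b≤a
flip sign back: reduced form of f is (-10,4,-12)
g is negative-definite; reduce −g:
−g: flip: (530,144,10)→(10,-144,530)
−g: translate: b→-4 (≡-144 mod 20), so (10,-144,530)→(10,-4,12)
−g: reduced (well bottom): (10,-4,12) with a≤c, −a<b≤a
flip sign back: reduced form of g is (-10,4,-12)
reduced forms (-10, 4, -12) vs (-10, 4, -12) ⇒ equivalent

yes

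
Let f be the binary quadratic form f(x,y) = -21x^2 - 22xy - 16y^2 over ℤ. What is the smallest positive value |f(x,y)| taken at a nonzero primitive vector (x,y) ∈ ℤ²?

translate: b→-20 (≡22 mod 42), so (21,22,16)→(21,-20,15)
flip: (21,-20,15)→(15,20,21)
translate: b→-10 (≡20 mod 30), so (15,20,21)→(15,-10,16)
reduced (well bottom): (15,-10,16) with a≤c, −a<b≤a
well minimum |f| = |-15| = 15 (negative-definite)

15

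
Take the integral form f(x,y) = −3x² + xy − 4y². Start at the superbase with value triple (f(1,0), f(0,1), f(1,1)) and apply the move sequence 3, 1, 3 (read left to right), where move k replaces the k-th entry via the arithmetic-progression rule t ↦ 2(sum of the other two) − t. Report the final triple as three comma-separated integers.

start (-3,-4,-6) = (f(1,0),f(0,1),f(1,1))
replace slot 3: 2·((-3)+(-4)) − (-6) = -8 → (-3,-4,-8)
replace slot 1: 2·((-4)+(-8)) − (-3) = -21 → (-21,-4,-8)
replace slot 3: 2·((-21)+(-4)) − (-8) = -42 → (-21,-4,-42)

-21,-4,-42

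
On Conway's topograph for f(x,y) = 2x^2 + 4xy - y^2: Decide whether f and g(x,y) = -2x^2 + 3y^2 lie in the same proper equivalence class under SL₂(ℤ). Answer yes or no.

D₁ = 24, D₂ = 24
river cycle of f (length 2): (-1, 4, 2), (2, 4, -1)
river cycle of g (length 2): (-2, 4, 1), (1, 4, -2)
cycles differ ⇒ inequivalent

no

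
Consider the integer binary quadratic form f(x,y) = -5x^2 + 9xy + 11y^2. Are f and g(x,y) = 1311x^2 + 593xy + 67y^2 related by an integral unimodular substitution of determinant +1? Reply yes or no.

D₁ = 301, D₂ = 301
river cycle of f (length 10): (11, 13, -3), (-3, 17, 1), (1, 17, -3), (-3, 13, 11), (11, 9, -5), (-5, 11, 9), (9, 7, -7), (-7, 7, 9), (9, 11, -5), (-5, 9, 11)
river cycle of g (length 10): (11, 13, -3), (-3, 17, 1), (1, 17, -3), (-3, 13, 11), (11, 9, -5), (-5, 11, 9), (9, 7, -7), (-7, 7, 9), (9, 11, -5), (-5, 9, 11)
cycles coincide ⇒ equivalent

yes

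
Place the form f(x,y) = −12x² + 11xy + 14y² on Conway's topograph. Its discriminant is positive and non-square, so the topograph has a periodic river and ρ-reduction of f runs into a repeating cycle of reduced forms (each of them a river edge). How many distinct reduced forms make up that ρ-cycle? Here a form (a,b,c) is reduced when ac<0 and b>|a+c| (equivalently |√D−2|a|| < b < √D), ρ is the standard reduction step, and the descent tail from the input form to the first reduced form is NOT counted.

D = 793, ⌊√D⌋ = 28
river: ρ → (14,17,-9)
river: ρ → (-9,19,12)
river: ρ → (12,5,-16)
river: ρ → (-16,27,1)
river: ρ → (1,27,-16)
river: ρ → (-16,5,12)
river: ρ → (12,19,-9)
river: ρ → (-9,17,14)
river: ρ → (14,11,-12)
river: ρ → (-12,13,13)
river: ρ → (13,13,-12)
river: ρ → (-12,11,14)
ρ-cycle length = 12 (tail of 0 descent steps not counted)

12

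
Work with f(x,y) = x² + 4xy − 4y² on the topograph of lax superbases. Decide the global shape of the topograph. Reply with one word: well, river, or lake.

D = b²−4ac = 4² − 4·1·(-4) = 32
D > 0 non-square ⇒ indefinite ⇒ periodic river

river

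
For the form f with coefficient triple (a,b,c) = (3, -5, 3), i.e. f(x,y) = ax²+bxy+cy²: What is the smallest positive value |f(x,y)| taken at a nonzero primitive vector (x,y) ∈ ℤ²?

translate: b→1 (≡-5 mod 6), so (3,-5,3)→(3,1,1)
flip: (3,1,1)→(1,-1,3)
translate: b→1 (≡-1 mod 2), so (1,-1,3)→(1,1,3)
reduced (well bottom): (1,1,3) with a≤c, −a<b≤a
well minimum = a = 1

1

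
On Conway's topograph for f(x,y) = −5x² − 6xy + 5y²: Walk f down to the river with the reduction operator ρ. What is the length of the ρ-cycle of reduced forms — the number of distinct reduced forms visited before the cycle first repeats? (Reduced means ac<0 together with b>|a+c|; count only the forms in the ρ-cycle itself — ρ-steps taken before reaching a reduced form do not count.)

D = 136, ⌊√D⌋ = 11
descent: ρ → (5,6,-5)  [lands on river]
river: ρ → (-5,4,6)
river: ρ → (6,8,-3)
river: ρ → (-3,10,3)
river: ρ → (3,8,-6)
river: ρ → (-6,4,5)
ρ-cycle length = 6 (tail of 1 descent step not counted)

6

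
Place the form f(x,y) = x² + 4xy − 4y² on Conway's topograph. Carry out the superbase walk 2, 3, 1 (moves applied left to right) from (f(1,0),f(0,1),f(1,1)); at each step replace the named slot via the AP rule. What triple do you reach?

start (1,-4,1) = (f(1,0),f(0,1),f(1,1))
replace slot 2: 2·(1+1) − (-4) = 8 → (1,8,1)
replace slot 3: 2·(1+8) − 1 = 17 → (1,8,17)
replace slot 1: 2·(8+17) − 1 = 49 → (49,8,17)

49,8,17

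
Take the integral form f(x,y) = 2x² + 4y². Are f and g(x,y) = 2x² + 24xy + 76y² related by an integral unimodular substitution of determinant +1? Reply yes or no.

D₁ = -32, D₂ = -32
f: reduced (well bottom): (2,0,4) with a≤c, −a<b≤a
g: translate: b→0 (≡24 mod 4), so (2,24,76)→(2,0,4)
g: reduced (well bottom): (2,0,4) with a≤c, −a<b≤a
reduced forms (2, 0, 4) vs (2, 0, 4) ⇒ equivalent

yes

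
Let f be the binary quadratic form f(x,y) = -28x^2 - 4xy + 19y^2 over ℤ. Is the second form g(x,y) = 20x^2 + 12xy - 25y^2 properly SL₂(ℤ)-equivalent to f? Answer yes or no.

D₁ = 2144, D₂ = 2144
river cycle of f (length 10): (19, 42, -5), (-5, 38, 35), (35, 32, -8), (-8, 32, 35), (35, 38, -5), (-5, 42, 19), (19, 34, -13), (-13, 44, 4), (4, 44, -13), (-13, 34, 19)
river cycle of g (length 10): (-25, 38, 7), (7, 46, -1), (-1, 46, 7), (7, 38, -25), (-25, 12, 20), (20, 28, -17), (-17, 40, 8), (8, 40, -17), (-17, 28, 20), (20, 12, -25)
cycles differ ⇒ inequivalent

no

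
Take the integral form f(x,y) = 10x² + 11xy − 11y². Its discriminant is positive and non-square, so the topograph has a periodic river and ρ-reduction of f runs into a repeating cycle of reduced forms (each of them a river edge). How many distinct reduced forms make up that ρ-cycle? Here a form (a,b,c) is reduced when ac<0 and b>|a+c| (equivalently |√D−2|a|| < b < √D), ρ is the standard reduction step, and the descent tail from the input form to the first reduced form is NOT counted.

D = 561, ⌊√D⌋ = 23
river: ρ → (-11,11,10)
river: ρ → (10,9,-12)
river: ρ → (-12,15,7)
river: ρ → (7,13,-14)
river: ρ → (-14,15,6)
river: ρ → (6,21,-5)
river: ρ → (-5,19,10)
river: ρ → (10,21,-3)
river: ρ → (-3,21,10)
river: ρ → (10,19,-5)
river: ρ → (-5,21,6)
river: ρ → (6,15,-14)
river: ρ → (-14,13,7)
river: ρ → (7,15,-12)
river: ρ → (-12,9,10)
river: ρ → (10,11,-11)
ρ-cycle length = 16 (tail of 0 descent steps not counted)

16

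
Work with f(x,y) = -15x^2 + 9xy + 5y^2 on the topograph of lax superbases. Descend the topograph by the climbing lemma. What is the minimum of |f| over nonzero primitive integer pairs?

descent: ρ → (5,11,-13)  [lands on river]
river: ρ → (-13,15,3)
river: ρ → (3,15,-13)
river: ρ → (-13,11,5)
river: ρ → (5,19,-1)
river: ρ → (-1,19,5)
closes: descent 1, river 6
min |a| on river = 1

1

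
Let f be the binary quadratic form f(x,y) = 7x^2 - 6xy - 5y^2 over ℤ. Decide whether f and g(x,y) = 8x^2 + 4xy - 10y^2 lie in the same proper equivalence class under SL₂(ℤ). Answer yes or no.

D₁ = 176, D₂ = 336
discriminants differ ⇒ not SL₂(ℤ)-equivalent

no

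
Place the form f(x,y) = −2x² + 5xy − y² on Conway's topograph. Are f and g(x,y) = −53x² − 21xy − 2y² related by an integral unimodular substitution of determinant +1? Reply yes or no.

D₁ = 17, D₂ = 17
river cycle of f (length 6): (-1, 3, 2), (2, 1, -2), (-2, 3, 1), (1, 3, -2), (-2, 1, 2), (2, 3, -1)
river cycle of g (length 6): (-2, 1, 2), (2, 3, -1), (-1, 3, 2), (2, 1, -2), (-2, 3, 1), (1, 3, -2)
cycles coincide ⇒ equivalent

yes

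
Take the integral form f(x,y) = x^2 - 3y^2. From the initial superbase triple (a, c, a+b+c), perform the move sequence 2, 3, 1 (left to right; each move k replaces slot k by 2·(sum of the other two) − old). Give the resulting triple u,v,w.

start (1,-3,-2) = (f(1,0),f(0,1),f(1,1))
replace slot 2: 2·(1+(-2)) − (-3) = 1 → (1,1,-2)
replace slot 3: 2·(1+1) − (-2) = 6 → (1,1,6)
replace slot 1: 2·(1+6) − 1 = 13 → (13,1,6)

13,1,6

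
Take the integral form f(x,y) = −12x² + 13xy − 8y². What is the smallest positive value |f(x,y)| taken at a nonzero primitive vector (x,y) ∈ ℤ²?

translate: b→11 (≡-13 mod 24), so (12,-13,8)→(12,11,7)
flip: (12,11,7)→(7,-11,12)
translate: b→3 (≡-11 mod 14), so (7,-11,12)→(7,3,8)
reduced (well bottom): (7,3,8) with a≤c, −a<b≤a
well minimum |f| = |-7| = 7 (negative-definite)

7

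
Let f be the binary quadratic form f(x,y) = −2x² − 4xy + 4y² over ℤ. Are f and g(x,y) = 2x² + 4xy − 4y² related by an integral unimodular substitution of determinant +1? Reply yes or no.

D₁ = 48, D₂ = 48
river cycle of f (length 2): (4, 4, -2), (-2, 4, 4)
river cycle of g (length 2): (-4, 4, 2), (2, 4, -4)
cycles differ ⇒ inequivalent

no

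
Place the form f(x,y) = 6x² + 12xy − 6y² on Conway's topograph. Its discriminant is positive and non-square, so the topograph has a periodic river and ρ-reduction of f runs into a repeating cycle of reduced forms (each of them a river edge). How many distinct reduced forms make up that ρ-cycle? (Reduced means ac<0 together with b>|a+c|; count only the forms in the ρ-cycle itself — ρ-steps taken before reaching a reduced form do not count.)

D = 288, ⌊√D⌋ = 16
river: ρ → (-6,12,6)
river: ρ → (6,12,-6)
ρ-cycle length = 2 (tail of 0 descent steps not counted)

2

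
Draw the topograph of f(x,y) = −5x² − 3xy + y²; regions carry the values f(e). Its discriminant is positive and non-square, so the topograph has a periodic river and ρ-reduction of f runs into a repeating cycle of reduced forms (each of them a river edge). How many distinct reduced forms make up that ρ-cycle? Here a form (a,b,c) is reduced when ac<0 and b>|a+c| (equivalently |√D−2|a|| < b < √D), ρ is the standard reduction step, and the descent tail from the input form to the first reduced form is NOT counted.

D = 29, ⌊√D⌋ = 5
descent: ρ → (1,5,-1)  [lands on river]
river: ρ → (-1,5,1)
ρ-cycle length = 2 (tail of 1 descent step not counted)

2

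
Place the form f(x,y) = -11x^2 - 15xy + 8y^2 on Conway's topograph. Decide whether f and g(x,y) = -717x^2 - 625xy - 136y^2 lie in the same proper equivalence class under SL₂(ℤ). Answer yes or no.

D₁ = 577, D₂ = 577
river cycle of f (length 10): (8, 15, -11), (-11, 7, 12), (12, 17, -6), (-6, 19, 9), (9, 17, -8), (-8, 15, 11), (11, 7, -12), (-12, 17, 6), (6, 19, -9), (-9, 17, 8)
river cycle of g (length 10): (-11, 7, 12), (12, 17, -6), (-6, 19, 9), (9, 17, -8), (-8, 15, 11), (11, 7, -12), (-12, 17, 6), (6, 19, -9), (-9, 17, 8), (8, 15, -11)
cycles coincide ⇒ equivalent

yes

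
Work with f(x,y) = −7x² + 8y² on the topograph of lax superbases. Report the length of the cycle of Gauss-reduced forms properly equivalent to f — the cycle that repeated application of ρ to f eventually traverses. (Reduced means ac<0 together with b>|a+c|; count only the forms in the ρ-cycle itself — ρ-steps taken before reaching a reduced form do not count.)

D = 224, ⌊√D⌋ = 14
descent: ρ → (8,0,-7)
descent: ρ → (-7,14,1)  [lands on river]
river: ρ → (1,14,-7)
ρ-cycle length = 2 (tail of 2 descent steps not counted)

2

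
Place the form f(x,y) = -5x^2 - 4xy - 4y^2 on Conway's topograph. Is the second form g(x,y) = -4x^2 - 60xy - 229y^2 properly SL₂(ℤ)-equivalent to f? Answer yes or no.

D₁ = -64, D₂ = -64
f is negative-definite; reduce −f:
−f: flip: (5,4,4)→(4,-4,5)
−f: translate: b→4 (≡-4 mod 8), so (4,-4,5)→(4,4,5)
−f: reduced (well bottom): (4,4,5) with a≤c, −a<b≤a
flip sign back: reduced form of f is (-4,-4,-5)
g is negative-definite; reduce −g:
−g: translate: b→4 (≡60 mod 8), so (4,60,229)→(4,4,5)
−g: reduced (well bottom): (4,4,5) with a≤c, −a<b≤a
flip sign back: reduced form of g is (-4,-4,-5)
reduced forms (-4, -4, -5) vs (-4, -4, -5) ⇒ equivalent

yes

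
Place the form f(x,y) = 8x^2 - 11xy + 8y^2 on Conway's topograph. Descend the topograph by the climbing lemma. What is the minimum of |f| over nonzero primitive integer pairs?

translate: b→5 (≡-11 mod 16), so (8,-11,8)→(8,5,5)
flip: (8,5,5)→(5,-5,8)
translate: b→5 (≡-5 mod 10), so (5,-5,8)→(5,5,8)
reduced (well bottom): (5,5,8) with a≤c, −a<b≤a
well minimum = a = 5

5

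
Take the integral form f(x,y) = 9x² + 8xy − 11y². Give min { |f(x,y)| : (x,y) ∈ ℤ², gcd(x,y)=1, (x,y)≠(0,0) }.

river: ρ → (-11,14,6)
river: ρ → (6,10,-15)
river: ρ → (-15,20,1)
river: ρ → (1,20,-15)
river: ρ → (-15,10,6)
river: ρ → (6,14,-11)
river: ρ → (-11,8,9)
river: ρ → (9,10,-10)
river: ρ → (-10,10,9)
river: ρ → (9,8,-11)
closes: descent 0, river 10
min |a| on river = 1

1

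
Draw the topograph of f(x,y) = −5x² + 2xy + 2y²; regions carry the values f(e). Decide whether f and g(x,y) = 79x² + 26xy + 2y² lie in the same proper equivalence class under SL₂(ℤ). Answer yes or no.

D₁ = 44, D₂ = 44
river cycle of f (length 2): (2, 6, -1), (-1, 6, 2)
river cycle of g (length 2): (2, 6, -1), (-1, 6, 2)
cycles coincide ⇒ equivalent

yes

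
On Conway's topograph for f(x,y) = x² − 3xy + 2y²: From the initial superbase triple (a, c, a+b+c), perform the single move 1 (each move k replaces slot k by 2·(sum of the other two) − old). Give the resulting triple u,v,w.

start (1,2,0) = (f(1,0),f(0,1),f(1,1))
replace slot 1: 2·(2+0) − 1 = 3 → (3,2,0)

3,2,0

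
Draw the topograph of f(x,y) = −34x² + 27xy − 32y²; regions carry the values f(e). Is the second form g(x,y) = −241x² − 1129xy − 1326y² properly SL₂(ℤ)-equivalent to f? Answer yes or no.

D₁ = -3623, D₂ = -3623
f is negative-definite; reduce −f:
−f: flip: (34,-27,32)→(32,27,34)
−f: reduced (well bottom): (32,27,34) with a≤c, −a<b≤a
flip sign back: reduced form of f is (-32,-27,-34)
g is negative-definite; reduce −g:
−g: translate: b→165 (≡1129 mod 482), so (241,1129,1326)→(241,165,32)
−g: flip: (241,165,32)→(32,-165,241)
−g: translate: b→27 (≡-165 mod 64), so (32,-165,241)→(32,27,34)
−g: reduced (well bottom): (32,27,34) with a≤c, −a<b≤a
flip sign back: reduced form of g is (-32,-27,-34)
reduced forms (-32, -27, -34) vs (-32, -27, -34) ⇒ equivalent

yes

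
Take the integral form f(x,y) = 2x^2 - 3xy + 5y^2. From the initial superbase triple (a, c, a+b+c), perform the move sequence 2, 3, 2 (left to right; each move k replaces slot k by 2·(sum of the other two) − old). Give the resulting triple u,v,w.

start (2,5,4) = (f(1,0),f(0,1),f(1,1))
replace slot 2: 2·(2+4) − 5 = 7 → (2,7,4)
replace slot 3: 2·(2+7) − 4 = 14 → (2,7,14)
replace slot 2: 2·(2+14) − 7 = 25 → (2,25,14)

2,25,14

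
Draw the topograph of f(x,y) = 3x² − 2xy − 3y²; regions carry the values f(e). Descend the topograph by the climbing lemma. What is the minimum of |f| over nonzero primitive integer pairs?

descent: ρ → (-3,2,3)  [lands on river]
river: ρ → (3,4,-2)
river: ρ → (-2,4,3)
river: ρ → (3,2,-3)
river: ρ → (-3,4,2)
river: ρ → (2,4,-3)
closes: descent 1, river 6
min |a| on river = 2

2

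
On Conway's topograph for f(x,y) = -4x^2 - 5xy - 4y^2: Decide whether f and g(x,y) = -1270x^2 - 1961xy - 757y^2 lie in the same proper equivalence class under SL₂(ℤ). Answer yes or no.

D₁ = -39, D₂ = -39
f is negative-definite; reduce −f:
−f: translate: b→-3 (≡5 mod 8), so (4,5,4)→(4,-3,3)
−f: flip: (4,-3,3)→(3,3,4)
−f: reduced (well bottom): (3,3,4) with a≤c, −a<b≤a
flip sign back: reduced form of f is (-3,-3,-4)
g is negative-definite; reduce −g:
−g: translate: b→-579 (≡1961 mod 2540), so (1270,1961,757)→(1270,-579,66)
−g: flip: (1270,-579,66)→(66,579,1270)
−g: translate: b→51 (≡579 mod 132), so (66,579,1270)→(66,51,10)
−g: flip: (66,51,10)→(10,-51,66)
−g: translate: b→9 (≡-51 mod 20), so (10,-51,66)→(10,9,3)
−g: flip: (10,9,3)→(3,-9,10)
−g: translate: b→3 (≡-9 mod 6), so (3,-9,10)→(3,3,4)
−g: reduced (well bottom): (3,3,4) with a≤c, −a<b≤a
flip sign back: reduced form of g is (-3,-3,-4)
reduced forms (-3, -3, -4) vs (-3, -3, -4) ⇒ equivalent

yes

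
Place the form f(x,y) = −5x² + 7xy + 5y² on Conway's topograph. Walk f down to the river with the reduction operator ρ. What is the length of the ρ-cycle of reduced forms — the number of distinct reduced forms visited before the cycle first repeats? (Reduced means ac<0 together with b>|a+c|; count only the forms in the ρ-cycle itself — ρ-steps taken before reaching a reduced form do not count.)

D = 149, ⌊√D⌋ = 12
river: ρ → (5,3,-7)
river: ρ → (-7,11,1)
river: ρ → (1,11,-7)
river: ρ → (-7,3,5)
river: ρ → (5,7,-5)
river: ρ → (-5,3,7)
river: ρ → (7,11,-1)
river: ρ → (-1,11,7)
river: ρ → (7,3,-5)
river: ρ → (-5,7,5)
ρ-cycle length = 10 (tail of 0 descent steps not counted)

10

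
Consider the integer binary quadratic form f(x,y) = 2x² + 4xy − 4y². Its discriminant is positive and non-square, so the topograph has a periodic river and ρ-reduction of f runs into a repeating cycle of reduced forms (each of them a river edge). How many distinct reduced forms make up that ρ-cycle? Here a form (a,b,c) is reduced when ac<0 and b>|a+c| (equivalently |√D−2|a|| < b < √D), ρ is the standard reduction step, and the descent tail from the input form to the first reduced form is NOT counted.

D = 48, ⌊√D⌋ = 6
river: ρ → (-4,4,2)
river: ρ → (2,4,-4)
ρ-cycle length = 2 (tail of 0 descent steps not counted)

2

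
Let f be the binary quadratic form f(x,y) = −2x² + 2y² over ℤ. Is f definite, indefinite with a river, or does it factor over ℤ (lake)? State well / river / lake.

D = b²−4ac = 0² − 4·(-2)·2 = 16
D = 4² is a perfect square ⇒ form factors over ℤ ⇒ lakes

lake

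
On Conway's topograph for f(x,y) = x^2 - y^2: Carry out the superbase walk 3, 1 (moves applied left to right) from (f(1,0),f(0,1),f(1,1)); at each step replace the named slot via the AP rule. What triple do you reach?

start (1,-1,0) = (f(1,0),f(0,1),f(1,1))
replace slot 3: 2·(1+(-1)) − 0 = 0 → (1,-1,0)
replace slot 1: 2·((-1)+0) − 1 = -3 → (-3,-1,0)

-3,-1,0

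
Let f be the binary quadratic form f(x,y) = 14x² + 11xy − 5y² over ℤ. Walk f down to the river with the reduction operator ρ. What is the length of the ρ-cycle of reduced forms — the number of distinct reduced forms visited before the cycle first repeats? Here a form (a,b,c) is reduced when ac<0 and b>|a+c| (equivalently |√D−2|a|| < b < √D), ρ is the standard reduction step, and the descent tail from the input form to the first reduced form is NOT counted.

D = 401, ⌊√D⌋ = 20
river: ρ → (-5,19,2)
river: ρ → (2,17,-14)
river: ρ → (-14,11,5)
river: ρ → (5,19,-2)
river: ρ → (-2,17,14)
river: ρ → (14,11,-5)
ρ-cycle length = 6 (tail of 0 descent steps not counted)

6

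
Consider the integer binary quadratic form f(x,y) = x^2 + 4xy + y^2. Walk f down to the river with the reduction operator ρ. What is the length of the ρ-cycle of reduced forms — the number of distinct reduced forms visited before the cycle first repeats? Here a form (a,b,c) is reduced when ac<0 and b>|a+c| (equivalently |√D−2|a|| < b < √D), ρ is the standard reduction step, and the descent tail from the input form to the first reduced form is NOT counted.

D = 12, ⌊√D⌋ = 3
descent: ρ → (1,2,-2)  [lands on river]
river: ρ → (-2,2,1)
ρ-cycle length = 2 (tail of 1 descent step not counted)

2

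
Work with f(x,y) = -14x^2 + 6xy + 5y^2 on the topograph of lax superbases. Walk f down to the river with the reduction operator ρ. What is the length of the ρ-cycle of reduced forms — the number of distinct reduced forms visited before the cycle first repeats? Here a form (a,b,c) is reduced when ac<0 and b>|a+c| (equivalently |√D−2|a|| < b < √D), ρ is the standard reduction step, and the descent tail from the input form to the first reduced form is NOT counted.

D = 316, ⌊√D⌋ = 17
descent: ρ → (5,14,-6)  [lands on river]
river: ρ → (-6,10,9)
river: ρ → (9,8,-7)
river: ρ → (-7,6,10)
river: ρ → (10,14,-3)
river: ρ → (-3,16,5)
ρ-cycle length = 6 (tail of 1 descent step not counted)

6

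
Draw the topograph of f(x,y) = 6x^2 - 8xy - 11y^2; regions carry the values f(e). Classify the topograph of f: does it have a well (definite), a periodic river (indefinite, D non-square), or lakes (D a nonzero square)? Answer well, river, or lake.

D = b²−4ac = (-8)² − 4·6·(-11) = 328
D > 0 non-square ⇒ indefinite ⇒ periodic river

river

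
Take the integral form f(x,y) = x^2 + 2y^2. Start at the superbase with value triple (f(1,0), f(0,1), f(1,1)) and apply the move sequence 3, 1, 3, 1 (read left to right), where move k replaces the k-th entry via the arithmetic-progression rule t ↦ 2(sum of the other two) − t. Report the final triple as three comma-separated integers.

start (1,2,3) = (f(1,0),f(0,1),f(1,1))
replace slot 3: 2·(1+2) − 3 = 3 → (1,2,3)
replace slot 1: 2·(2+3) − 1 = 9 → (9,2,3)
replace slot 3: 2·(9+2) − 3 = 19 → (9,2,19)
replace slot 1: 2·(2+19) − 9 = 33 → (33,2,19)

33,2,19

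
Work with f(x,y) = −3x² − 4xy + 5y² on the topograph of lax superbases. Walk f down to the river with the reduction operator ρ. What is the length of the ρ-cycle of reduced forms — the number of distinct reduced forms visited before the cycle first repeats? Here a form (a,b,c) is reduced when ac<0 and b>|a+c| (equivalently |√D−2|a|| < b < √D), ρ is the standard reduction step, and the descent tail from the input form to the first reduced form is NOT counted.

D = 76, ⌊√D⌋ = 8
descent: ρ → (5,4,-3)  [lands on river]
river: ρ → (-3,8,1)
river: ρ → (1,8,-3)
river: ρ → (-3,4,5)
river: ρ → (5,6,-2)
river: ρ → (-2,6,5)
ρ-cycle length = 6 (tail of 1 descent step not counted)

6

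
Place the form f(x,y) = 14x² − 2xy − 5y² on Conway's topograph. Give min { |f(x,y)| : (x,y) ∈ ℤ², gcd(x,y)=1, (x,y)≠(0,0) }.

descent: ρ → (-5,12,7)  [lands on river]
river: ρ → (7,16,-1)
river: ρ → (-1,16,7)
river: ρ → (7,12,-5)
river: ρ → (-5,8,11)
river: ρ → (11,14,-2)
river: ρ → (-2,14,11)
river: ρ → (11,8,-5)
closes: descent 1, river 8
min |a| on river = 1

1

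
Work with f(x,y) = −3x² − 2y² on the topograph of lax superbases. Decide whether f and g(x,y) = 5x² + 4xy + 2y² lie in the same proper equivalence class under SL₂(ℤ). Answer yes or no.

D₁ = -24, D₂ = -24
f is negative-definite; reduce −f:
−f: flip: (3,0,2)→(2,0,3)
−f: reduced (well bottom): (2,0,3) with a≤c, −a<b≤a
flip sign back: reduced form of f is (-2,0,-3)
g: flip: (5,4,2)→(2,-4,5)
g: translate: b→0 (≡-4 mod 4), so (2,-4,5)→(2,0,3)
g: reduced (well bottom): (2,0,3) with a≤c, −a<b≤a
reduced forms (-2, 0, -3) vs (2, 0, 3) ⇒ inequivalent

no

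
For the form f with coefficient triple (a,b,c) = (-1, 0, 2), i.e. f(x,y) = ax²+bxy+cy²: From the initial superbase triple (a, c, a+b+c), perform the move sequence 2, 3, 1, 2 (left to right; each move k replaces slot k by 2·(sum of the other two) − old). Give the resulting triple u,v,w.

start (-1,2,1) = (f(1,0),f(0,1),f(1,1))
replace slot 2: 2·((-1)+1) − 2 = -2 → (-1,-2,1)
replace slot 3: 2·((-1)+(-2)) − 1 = -7 → (-1,-2,-7)
replace slot 1: 2·((-2)+(-7)) − (-1) = -17 → (-17,-2,-7)
replace slot 2: 2·((-17)+(-7)) − (-2) = -46 → (-17,-46,-7)

-17,-46,-7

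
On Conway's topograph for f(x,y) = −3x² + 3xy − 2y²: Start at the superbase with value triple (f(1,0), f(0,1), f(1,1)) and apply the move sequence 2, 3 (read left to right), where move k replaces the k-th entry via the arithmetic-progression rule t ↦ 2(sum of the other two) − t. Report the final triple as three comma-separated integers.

start (-3,-2,-2) = (f(1,0),f(0,1),f(1,1))
replace slot 2: 2·((-3)+(-2)) − (-2) = -8 → (-3,-8,-2)
replace slot 3: 2·((-3)+(-8)) − (-2) = -20 → (-3,-8,-20)

-3,-8,-20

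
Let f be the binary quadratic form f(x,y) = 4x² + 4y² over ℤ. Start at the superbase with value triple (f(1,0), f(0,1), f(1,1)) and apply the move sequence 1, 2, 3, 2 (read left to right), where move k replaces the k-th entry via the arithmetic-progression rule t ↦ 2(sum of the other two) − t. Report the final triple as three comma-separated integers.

start (4,4,8) = (f(1,0),f(0,1),f(1,1))
replace slot 1: 2·(4+8) − 4 = 20 → (20,4,8)
replace slot 2: 2·(20+8) − 4 = 52 → (20,52,8)
replace slot 3: 2·(20+52) − 8 = 136 → (20,52,136)
replace slot 2: 2·(20+136) − 52 = 260 → (20,260,136)

20,260,136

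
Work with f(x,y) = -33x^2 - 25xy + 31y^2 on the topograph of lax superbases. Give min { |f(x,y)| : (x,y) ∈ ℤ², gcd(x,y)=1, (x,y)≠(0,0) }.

descent: ρ → (31,25,-33)  [lands on river]
river: ρ → (-33,41,23)
river: ρ → (23,51,-23)
river: ρ → (-23,41,33)
river: ρ → (33,25,-31)
river: ρ → (-31,37,27)
river: ρ → (27,17,-41)
river: ρ → (-41,65,3)
river: ρ → (3,67,-19)
river: ρ → (-19,47,33)
river: ρ → (33,19,-33)
river: ρ → (-33,47,19)
river: ρ → (19,67,-3)
river: ρ → (-3,65,41)
river: ρ → (41,17,-27)
river: ρ → (-27,37,31)
closes: descent 1, river 16
min |a| on river = 3

3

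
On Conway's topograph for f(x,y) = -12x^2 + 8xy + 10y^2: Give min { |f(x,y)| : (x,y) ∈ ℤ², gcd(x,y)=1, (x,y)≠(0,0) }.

river: ρ → (10,12,-10)
river: ρ → (-10,8,12)
river: ρ → (12,16,-6)
river: ρ → (-6,20,6)
river: ρ → (6,16,-12)
river: ρ → (-12,8,10)
closes: descent 0, river 6
min |a| on river = 6

6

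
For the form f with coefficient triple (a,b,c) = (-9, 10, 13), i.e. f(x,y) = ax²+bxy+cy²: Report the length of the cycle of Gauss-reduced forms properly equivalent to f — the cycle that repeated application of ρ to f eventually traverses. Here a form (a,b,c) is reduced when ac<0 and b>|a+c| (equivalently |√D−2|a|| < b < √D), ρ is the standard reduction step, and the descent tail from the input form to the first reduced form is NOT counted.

D = 568, ⌊√D⌋ = 23
river: ρ → (13,16,-6)
river: ρ → (-6,20,7)
river: ρ → (7,22,-3)
river: ρ → (-3,20,14)
river: ρ → (14,8,-9)
river: ρ → (-9,10,13)
ρ-cycle length = 6 (tail of 0 descent steps not counted)

6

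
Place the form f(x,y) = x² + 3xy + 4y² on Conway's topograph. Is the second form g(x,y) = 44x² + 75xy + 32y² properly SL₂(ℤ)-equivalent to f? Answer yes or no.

D₁ = -7, D₂ = -7
f: translate: b→1 (≡3 mod 2), so (1,3,4)→(1,1,2)
f: reduced (well bottom): (1,1,2) with a≤c, −a<b≤a
g: translate: b→-13 (≡75 mod 88), so (44,75,32)→(44,-13,1)
g: flip: (44,-13,1)→(1,13,44)
g: translate: b→1 (≡13 mod 2), so (1,13,44)→(1,1,2)
g: reduced (well bottom): (1,1,2) with a≤c, −a<b≤a
reduced forms (1, 1, 2) vs (1, 1, 2) ⇒ equivalent

yes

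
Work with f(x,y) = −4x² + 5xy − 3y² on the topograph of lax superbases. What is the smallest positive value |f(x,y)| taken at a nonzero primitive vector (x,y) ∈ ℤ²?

translate: b→3 (≡-5 mod 8), so (4,-5,3)→(4,3,2)
flip: (4,3,2)→(2,-3,4)
translate: b→1 (≡-3 mod 4), so (2,-3,4)→(2,1,3)
reduced (well bottom): (2,1,3) with a≤c, −a<b≤a
well minimum |f| = |-2| = 2 (negative-definite)

2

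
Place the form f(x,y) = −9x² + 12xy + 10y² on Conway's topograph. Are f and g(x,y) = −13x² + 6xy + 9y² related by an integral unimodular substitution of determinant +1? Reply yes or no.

D₁ = 504, D₂ = 504
river cycle of f (length 10): (10, 8, -11), (-11, 14, 7), (7, 14, -11), (-11, 8, 10), (10, 12, -9), (-9, 6, 13), (13, 20, -2), (-2, 20, 13), (13, 6, -9), (-9, 12, 10)
river cycle of g (length 10): (9, 12, -10), (-10, 8, 11), (11, 14, -7), (-7, 14, 11), (11, 8, -10), (-10, 12, 9), (9, 6, -13), (-13, 20, 2), (2, 20, -13), (-13, 6, 9)
cycles differ ⇒ inequivalent

no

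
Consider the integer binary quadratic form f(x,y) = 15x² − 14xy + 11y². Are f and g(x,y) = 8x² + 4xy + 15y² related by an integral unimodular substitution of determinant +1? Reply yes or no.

D₁ = -464, D₂ = -464
f: flip: (15,-14,11)→(11,14,15)
f: translate: b→-8 (≡14 mod 22), so (11,14,15)→(11,-8,12)
f: reduced (well bottom): (11,-8,12) with a≤c, −a<b≤a
g: reduced (well bottom): (8,4,15) with a≤c, −a<b≤a
reduced forms (11, -8, 12) vs (8, 4, 15) ⇒ inequivalent

no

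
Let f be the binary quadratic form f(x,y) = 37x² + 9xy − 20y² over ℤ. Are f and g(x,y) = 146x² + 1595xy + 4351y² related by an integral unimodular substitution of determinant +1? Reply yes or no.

D₁ = 3041, D₂ = 3041
river cycle of f (length 94): (-20, 31, 26), (26, 21, -25), (-25, 29, 22), (22, 15, -32), (-32, 49, 5), (5, 51, -22), (-22, 37, 19), (19, 39, -20), (-20, 41, 17), (17, 27, -34), … (84 more)
river cycle of g (length 94): (26, 21, -25), (-25, 29, 22), (22, 15, -32), (-32, 49, 5), (5, 51, -22), (-22, 37, 19), (19, 39, -20), (-20, 41, 17), (17, 27, -34), (-34, 41, 10), … (84 more)
cycles coincide ⇒ equivalent

yes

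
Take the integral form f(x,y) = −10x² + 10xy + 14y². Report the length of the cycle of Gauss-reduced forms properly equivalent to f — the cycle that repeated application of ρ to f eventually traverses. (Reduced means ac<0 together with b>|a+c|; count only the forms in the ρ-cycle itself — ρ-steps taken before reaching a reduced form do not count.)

D = 660, ⌊√D⌋ = 25
river: ρ → (14,18,-6)
river: ρ → (-6,18,14)
river: ρ → (14,10,-10)
river: ρ → (-10,10,14)
ρ-cycle length = 4 (tail of 0 descent steps not counted)

4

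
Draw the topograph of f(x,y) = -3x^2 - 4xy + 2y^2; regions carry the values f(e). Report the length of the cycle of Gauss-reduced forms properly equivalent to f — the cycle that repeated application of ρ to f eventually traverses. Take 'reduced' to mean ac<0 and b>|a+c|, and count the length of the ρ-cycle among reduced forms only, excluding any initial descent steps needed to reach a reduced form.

D = 40, ⌊√D⌋ = 6
descent: ρ → (2,4,-3)  [lands on river]
river: ρ → (-3,2,3)
river: ρ → (3,4,-2)
river: ρ → (-2,4,3)
river: ρ → (3,2,-3)
river: ρ → (-3,4,2)
ρ-cycle length = 6 (tail of 1 descent step not counted)

6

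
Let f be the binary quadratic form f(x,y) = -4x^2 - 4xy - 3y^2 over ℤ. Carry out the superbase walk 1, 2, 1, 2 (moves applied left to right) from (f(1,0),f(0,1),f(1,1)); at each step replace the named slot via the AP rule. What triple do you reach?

start (-4,-3,-11) = (f(1,0),f(0,1),f(1,1))
replace slot 1: 2·((-3)+(-11)) − (-4) = -24 → (-24,-3,-11)
replace slot 2: 2·((-24)+(-11)) − (-3) = -67 → (-24,-67,-11)
replace slot 1: 2·((-67)+(-11)) − (-24) = -132 → (-132,-67,-11)
replace slot 2: 2·((-132)+(-11)) − (-67) = -219 → (-132,-219,-11)

-132,-219,-11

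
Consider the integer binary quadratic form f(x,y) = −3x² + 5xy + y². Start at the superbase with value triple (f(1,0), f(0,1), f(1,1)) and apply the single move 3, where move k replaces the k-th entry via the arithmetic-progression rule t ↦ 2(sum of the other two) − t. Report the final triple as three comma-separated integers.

start (-3,1,3) = (f(1,0),f(0,1),f(1,1))
replace slot 3: 2·((-3)+1) − 3 = -7 → (-3,1,-7)

-3,1,-7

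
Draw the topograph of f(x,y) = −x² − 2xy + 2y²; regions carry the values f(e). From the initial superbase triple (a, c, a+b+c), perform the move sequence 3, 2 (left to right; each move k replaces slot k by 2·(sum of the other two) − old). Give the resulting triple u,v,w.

start (-1,2,-1) = (f(1,0),f(0,1),f(1,1))
replace slot 3: 2·((-1)+2) − (-1) = 3 → (-1,2,3)
replace slot 2: 2·((-1)+3) − 2 = 2 → (-1,2,3)

-1,2,3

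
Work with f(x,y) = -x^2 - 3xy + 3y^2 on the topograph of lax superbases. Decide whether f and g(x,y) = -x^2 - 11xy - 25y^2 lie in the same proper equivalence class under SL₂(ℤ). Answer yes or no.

D₁ = 21, D₂ = 21
river cycle of f (length 2): (3, 3, -1), (-1, 3, 3)
river cycle of g (length 2): (-1, 3, 3), (3, 3, -1)
cycles coincide ⇒ equivalent

yes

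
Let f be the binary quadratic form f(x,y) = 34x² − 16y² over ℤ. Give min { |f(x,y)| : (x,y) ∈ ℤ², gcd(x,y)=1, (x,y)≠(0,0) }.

descent: ρ → (-16,32,18)  [lands on river]
river: ρ → (18,40,-8)
river: ρ → (-8,40,18)
river: ρ → (18,32,-16)
closes: descent 1, river 4
min |a| on river = 8

8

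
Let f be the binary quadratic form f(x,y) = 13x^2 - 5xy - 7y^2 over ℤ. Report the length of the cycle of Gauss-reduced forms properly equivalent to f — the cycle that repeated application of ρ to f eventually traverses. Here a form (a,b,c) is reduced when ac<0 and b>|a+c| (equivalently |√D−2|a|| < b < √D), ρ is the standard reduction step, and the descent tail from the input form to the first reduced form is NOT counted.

D = 389, ⌊√D⌋ = 19
descent: ρ → (-7,19,1)  [lands on river]
river: ρ → (1,19,-7)
river: ρ → (-7,9,11)
river: ρ → (11,13,-5)
river: ρ → (-5,17,5)
river: ρ → (5,13,-11)
river: ρ → (-11,9,7)
river: ρ → (7,19,-1)
river: ρ → (-1,19,7)
river: ρ → (7,9,-11)
river: ρ → (-11,13,5)
river: ρ → (5,17,-5)
river: ρ → (-5,13,11)
river: ρ → (11,9,-7)
ρ-cycle length = 14 (tail of 1 descent step not counted)

14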